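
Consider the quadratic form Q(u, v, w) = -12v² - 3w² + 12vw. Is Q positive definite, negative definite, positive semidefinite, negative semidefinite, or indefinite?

negative semidefinite

The symmetric matrix is A = [[0, 0, 0], [0, -12, 6], [0, 6, -3]].
Congruent diagonalization of A (simultaneous row and column reduction) yields pivots 0, -12, 0.
So there are 1 negative, 2 zero pivots.
Hence Q is negative semidefinite.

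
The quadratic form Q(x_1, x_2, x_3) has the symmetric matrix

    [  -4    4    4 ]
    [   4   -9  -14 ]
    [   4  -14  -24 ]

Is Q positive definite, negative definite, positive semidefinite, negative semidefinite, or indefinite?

Congruent diagonalization of A (simultaneous row and column reduction) yields pivots -4, -5, 0.
So there are 2 negative, 1 zero pivots.
Hence Q is negative semidefinite.

negative semidefinite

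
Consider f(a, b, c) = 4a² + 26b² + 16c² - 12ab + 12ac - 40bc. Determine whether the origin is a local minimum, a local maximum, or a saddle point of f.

The Hessian at the origin is H = [[8, -12, 12], [-12, 52, -40], [12, -40, 32]].
Applying the same elementary operations to the rows and columns of H produces a congruent diagonal matrix with entries 8, 34, -4/17.
Counting signs: 2 positive, 1 negative.
H is indefinite, so the origin is a saddle point.

saddle point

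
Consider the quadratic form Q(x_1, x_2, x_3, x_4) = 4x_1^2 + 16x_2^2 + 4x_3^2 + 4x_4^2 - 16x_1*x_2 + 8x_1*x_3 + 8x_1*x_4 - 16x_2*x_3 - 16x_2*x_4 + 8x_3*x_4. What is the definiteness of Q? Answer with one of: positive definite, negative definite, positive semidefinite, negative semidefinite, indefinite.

The associated matrix is A = [[4, -8, 4, 4], [-8, 16, -8, -8], [4, -8, 4, 4], [4, -8, 4, 4]].
Applying the same elementary operations to the rows and columns of A produces a congruent diagonal matrix with entries 4, 0, 0, 0.
So there are 1 positive, 3 zero pivots.
Hence Q is positive semidefinite.

positive semidefinite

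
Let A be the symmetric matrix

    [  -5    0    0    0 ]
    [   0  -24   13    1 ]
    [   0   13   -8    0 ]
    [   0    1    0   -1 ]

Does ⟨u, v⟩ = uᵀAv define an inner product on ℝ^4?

no

Leading principal minors: Δ_1 = -5, Δ_2 = 120, Δ_3 = -115, Δ_4 = 75.
The signs alternate starting with Δ_1 < 0, so by Sylvester's criterion Q is negative definite.
⟨·,·⟩ is an inner product exactly when A is positive definite.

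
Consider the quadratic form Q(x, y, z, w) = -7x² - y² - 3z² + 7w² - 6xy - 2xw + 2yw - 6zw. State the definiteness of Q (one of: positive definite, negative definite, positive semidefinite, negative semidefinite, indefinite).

The associated matrix is A = [[-7, -3, 0, -1], [-3, -1, 0, 1], [0, 0, -3, -3], [-1, 1, -3, 7]].
Row-reducing A symmetrically gives the diagonal entries -7, 2/7, -3, 3.
So there are 2 positive, 2 negative pivots.
Hence Q is indefinite.

indefinite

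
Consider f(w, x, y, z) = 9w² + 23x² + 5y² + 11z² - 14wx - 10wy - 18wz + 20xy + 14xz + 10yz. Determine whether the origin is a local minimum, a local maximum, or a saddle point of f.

The Hessian at the origin is H = [[18, -14, -10, -18], [-14, 46, 20, 14], [-10, 20, 10, 10], [-18, 14, 10, 22]].
Congruent diagonalization of H (simultaneous row and column reduction) yields pivots 18, 316/9, 15/79, 4.
Counting signs: 4 positive.
H is positive definite, so the origin is a strict local minimum.

local minimum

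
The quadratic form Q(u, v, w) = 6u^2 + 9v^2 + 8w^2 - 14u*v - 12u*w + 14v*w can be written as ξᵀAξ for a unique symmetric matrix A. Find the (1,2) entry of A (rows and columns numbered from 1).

-7

The coefficient of u·v in Q is -14. For a symmetric A this equals A[1,2] + A[2,1] = 2·A[1,2].
So A[1,2] = -14/2 = -7.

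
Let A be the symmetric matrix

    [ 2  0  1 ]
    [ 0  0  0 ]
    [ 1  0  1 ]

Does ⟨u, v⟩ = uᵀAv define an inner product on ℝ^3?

Row-reducing A symmetrically gives the diagonal entries 2, 0, 1/2.
That gives 2 positive, 1 zero pivots.
Hence Q is positive semidefinite.
⟨·,·⟩ is an inner product exactly when A is positive definite.

no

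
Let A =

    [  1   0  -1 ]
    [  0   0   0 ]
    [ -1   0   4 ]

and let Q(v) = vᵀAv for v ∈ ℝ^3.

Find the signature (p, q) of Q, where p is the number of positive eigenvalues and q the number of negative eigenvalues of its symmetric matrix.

(2, 0)

Congruent diagonalization of A (simultaneous row and column reduction) yields pivots 1, 0, 3.
Counting signs: 2 positive, 1 zero.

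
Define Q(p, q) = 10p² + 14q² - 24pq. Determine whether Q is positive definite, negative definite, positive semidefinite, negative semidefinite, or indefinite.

The symmetric matrix is A = [[10, -12], [-12, 14]].
Symmetric row and column elimination reduces A to a congruent diagonal form with pivots 10, -2/5.
Counting signs: 1 positive, 1 negative.
Hence Q is indefinite.

indefinite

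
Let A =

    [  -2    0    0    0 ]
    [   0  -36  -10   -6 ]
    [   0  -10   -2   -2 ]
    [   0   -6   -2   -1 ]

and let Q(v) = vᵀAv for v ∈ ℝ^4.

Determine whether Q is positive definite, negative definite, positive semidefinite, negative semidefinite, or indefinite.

indefinite

Congruent diagonalization of A (simultaneous row and column reduction) yields pivots -2, -36, 7/9, -1/7.
That gives 1 positive, 3 negative pivots.
Hence Q is indefinite.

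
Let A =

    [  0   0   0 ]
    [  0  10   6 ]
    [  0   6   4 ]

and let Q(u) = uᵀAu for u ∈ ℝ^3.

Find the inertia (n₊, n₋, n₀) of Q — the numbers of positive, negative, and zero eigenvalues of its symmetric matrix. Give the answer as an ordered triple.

Applying the same elementary operations to the rows and columns of A produces a congruent diagonal matrix with entries 0, 10, 2/5.
Counting signs: 2 positive, 1 zero.

(2, 0, 1)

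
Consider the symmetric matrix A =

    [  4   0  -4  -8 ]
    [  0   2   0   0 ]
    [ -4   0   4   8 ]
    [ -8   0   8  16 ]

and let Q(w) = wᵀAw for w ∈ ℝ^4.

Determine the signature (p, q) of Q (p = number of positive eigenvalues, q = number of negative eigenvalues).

(2, 0)

Symmetric row and column elimination reduces A to a congruent diagonal form with pivots 4, 2, 0, 0.
That gives 2 positive, 2 zero pivots.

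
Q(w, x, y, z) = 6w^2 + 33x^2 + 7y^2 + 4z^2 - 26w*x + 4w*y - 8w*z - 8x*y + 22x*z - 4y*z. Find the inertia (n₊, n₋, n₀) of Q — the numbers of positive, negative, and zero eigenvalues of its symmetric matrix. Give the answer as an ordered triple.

The associated matrix is A = [[6, -13, 2, -4], [-13, 33, -4, 11], [2, -4, 7, -2], [-4, 11, -2, 4]].
Applying the same elementary operations to the rows and columns of A produces a congruent diagonal matrix with entries 6, 29/6, 183/29, 6/61.
So there are 4 positive pivots.

(4, 0, 0)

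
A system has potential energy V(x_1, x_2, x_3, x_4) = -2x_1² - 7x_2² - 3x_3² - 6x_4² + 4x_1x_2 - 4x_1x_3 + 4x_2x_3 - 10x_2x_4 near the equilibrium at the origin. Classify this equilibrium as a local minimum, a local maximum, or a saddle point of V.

The Hessian at the origin is H = [[-4, 4, -4, 0], [4, -14, 4, -10], [-4, 4, -6, 0], [0, -10, 0, -12]].
Applying the same elementary operations to the rows and columns of H produces a congruent diagonal matrix with entries -4, -10, -2, -2.
Counting signs: 4 negative.
H is negative definite, so the origin is a strict local maximum.

local maximum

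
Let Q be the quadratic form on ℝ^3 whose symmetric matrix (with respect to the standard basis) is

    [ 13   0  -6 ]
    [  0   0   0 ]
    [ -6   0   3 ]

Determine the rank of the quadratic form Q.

Applying the same elementary operations to the rows and columns of A produces a congruent diagonal matrix with entries 13, 0, 3/13.
Counting signs: 2 positive, 1 zero.
The rank is the number of nonzero pivots: 2.

2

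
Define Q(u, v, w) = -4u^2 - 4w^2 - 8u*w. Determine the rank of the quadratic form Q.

The associated matrix is A = [[-4, 0, -4], [0, 0, 0], [-4, 0, -4]].
Congruent diagonalization of A (simultaneous row and column reduction) yields pivots -4, 0, 0.
So there are 1 negative, 2 zero pivots.
The rank is the number of nonzero pivots: 1.

1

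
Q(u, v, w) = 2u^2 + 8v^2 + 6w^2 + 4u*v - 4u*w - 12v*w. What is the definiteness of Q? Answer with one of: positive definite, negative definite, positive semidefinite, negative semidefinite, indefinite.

The symmetric matrix of Q is A = [[2, 2, -2], [2, 8, -6], [-2, -6, 6]].
Leading principal minors: Δ_1 = 2, Δ_2 = 12, Δ_3 = 16.
All leading principal minors are positive, so by Sylvester's criterion Q is positive definite.

positive definite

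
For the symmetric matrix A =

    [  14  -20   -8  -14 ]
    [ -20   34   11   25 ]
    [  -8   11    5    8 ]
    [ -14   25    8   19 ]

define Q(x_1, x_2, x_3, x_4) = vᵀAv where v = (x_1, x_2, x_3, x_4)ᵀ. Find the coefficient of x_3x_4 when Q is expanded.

16

The coefficient of x_3x_4 is A[3,4] + A[4,3] = 2·8 = 16.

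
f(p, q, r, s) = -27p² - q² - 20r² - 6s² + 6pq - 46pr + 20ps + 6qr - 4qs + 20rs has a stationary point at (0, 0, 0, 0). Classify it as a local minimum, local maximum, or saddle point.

The Hessian at the origin is H = [[-54, 6, -46, 20], [6, -2, 6, -4], [-46, 6, -40, 20], [20, -4, 20, -12]].
Symmetric row and column elimination reduces H to a congruent diagonal form with pivots -54, -4/3, -2/9, 12.
Counting signs: 1 positive, 3 negative.
H is indefinite, so the origin is a saddle point.

saddle point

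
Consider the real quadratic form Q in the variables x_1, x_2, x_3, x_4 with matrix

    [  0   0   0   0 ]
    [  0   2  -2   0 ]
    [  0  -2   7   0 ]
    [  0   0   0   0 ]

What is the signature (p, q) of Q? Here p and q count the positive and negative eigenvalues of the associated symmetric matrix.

(2, 0)

Symmetric row and column elimination reduces A to a congruent diagonal form with pivots 0, 2, 5, 0.
So there are 2 positive, 2 zero pivots.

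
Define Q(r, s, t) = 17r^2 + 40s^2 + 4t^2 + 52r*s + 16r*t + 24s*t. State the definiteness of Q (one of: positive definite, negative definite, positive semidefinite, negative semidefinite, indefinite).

positive semidefinite

Write A = [[17, 26, 8], [26, 40, 12], [8, 12, 4]].
Applying the same elementary operations to the rows and columns of A produces a congruent diagonal matrix with entries 17, 4/17, 0.
Counting signs: 2 positive, 1 zero.
Hence Q is positive semidefinite.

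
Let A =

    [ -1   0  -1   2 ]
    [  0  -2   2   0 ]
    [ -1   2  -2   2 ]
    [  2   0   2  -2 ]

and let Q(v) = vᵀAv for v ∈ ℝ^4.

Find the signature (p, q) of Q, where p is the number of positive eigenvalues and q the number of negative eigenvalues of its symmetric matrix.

(2, 2)

Symmetric row and column elimination reduces A to a congruent diagonal form with pivots -1, -2, 1, 2.
So there are 2 positive, 2 negative pivots.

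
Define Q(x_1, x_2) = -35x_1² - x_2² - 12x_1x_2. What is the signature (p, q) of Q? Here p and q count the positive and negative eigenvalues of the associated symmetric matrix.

(1, 1)

The associated matrix is A = [[-35, -6], [-6, -1]].
Symmetric row and column elimination reduces A to a congruent diagonal form with pivots -35, 1/35.
So there are 1 positive, 1 negative pivots.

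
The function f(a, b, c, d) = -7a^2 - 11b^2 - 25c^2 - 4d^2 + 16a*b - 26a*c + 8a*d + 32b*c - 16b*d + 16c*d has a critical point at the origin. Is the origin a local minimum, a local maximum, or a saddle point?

saddle point

The Hessian at the origin is H = [[-14, 16, -26, 8], [16, -22, 32, -16], [-26, 32, -50, 16], [8, -16, 16, -8]].
Congruent diagonalization of H (simultaneous row and column reduction) yields pivots -14, -26/7, -4/13, 40.
Counting signs: 1 positive, 3 negative.
H is indefinite, so the origin is a saddle point.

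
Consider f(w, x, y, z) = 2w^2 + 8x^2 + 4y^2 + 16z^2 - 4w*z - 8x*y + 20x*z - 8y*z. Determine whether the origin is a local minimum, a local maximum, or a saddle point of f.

The Hessian at the origin is H = [[4, 0, 0, -4], [0, 16, -8, 20], [0, -8, 8, -8], [-4, 20, -8, 32]].
An LDLᵀ factorisation of H has diagonal entries 4, 16, 4, 2.
Counting signs: 4 positive.
H is positive definite, so the origin is a strict local minimum.

local minimum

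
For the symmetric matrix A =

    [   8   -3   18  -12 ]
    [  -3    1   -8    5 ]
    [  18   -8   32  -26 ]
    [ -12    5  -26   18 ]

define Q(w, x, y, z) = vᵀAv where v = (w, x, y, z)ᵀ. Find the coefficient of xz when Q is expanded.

10

The coefficient of xz is A[2,4] + A[4,2] = 2·5 = 10.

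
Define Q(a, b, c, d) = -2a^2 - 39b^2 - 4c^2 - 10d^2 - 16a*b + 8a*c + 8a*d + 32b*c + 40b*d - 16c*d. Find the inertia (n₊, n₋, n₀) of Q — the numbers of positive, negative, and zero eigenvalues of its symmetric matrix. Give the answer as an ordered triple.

(2, 2, 0)

Write A = [[-2, -8, 4, 4], [-8, -39, 16, 20], [4, 16, -4, -8], [4, 20, -8, -10]].
Row-reducing A symmetrically gives the diagonal entries -2, -7, 4, 2/7.
So there are 2 positive, 2 negative pivots.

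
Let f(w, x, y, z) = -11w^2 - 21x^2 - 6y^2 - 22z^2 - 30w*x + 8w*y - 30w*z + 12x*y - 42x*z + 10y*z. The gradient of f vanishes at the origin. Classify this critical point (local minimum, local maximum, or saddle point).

The Hessian at the origin is H = [[-22, -30, 8, -30], [-30, -42, 12, -42], [8, 12, -12, 10], [-30, -42, 10, -44]].
An LDLᵀ factorisation of H has diagonal entries -22, -12/11, -8, -3/2.
So there are 4 negative pivots.
H is negative definite, so the origin is a strict local maximum.

local maximum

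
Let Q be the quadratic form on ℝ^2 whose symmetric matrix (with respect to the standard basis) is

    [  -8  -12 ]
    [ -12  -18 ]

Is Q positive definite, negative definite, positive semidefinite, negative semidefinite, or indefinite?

negative semidefinite

Row-reducing A symmetrically gives the diagonal entries -8, 0.
So there are 1 negative, 1 zero pivots.
Hence Q is negative semidefinite.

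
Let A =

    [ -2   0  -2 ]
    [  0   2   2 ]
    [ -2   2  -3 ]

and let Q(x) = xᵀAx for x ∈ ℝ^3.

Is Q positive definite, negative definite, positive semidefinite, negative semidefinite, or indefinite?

Congruent diagonalization of A (simultaneous row and column reduction) yields pivots -2, 2, -3.
That gives 1 positive, 2 negative pivots.
Hence Q is indefinite.

indefinite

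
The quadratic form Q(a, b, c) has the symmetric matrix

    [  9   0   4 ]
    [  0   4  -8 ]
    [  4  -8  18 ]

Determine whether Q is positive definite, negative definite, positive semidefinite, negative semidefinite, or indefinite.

Symmetric row and column elimination reduces A to a congruent diagonal form with pivots 9, 4, 2/9.
Counting signs: 3 positive.
Hence Q is positive definite.

positive definite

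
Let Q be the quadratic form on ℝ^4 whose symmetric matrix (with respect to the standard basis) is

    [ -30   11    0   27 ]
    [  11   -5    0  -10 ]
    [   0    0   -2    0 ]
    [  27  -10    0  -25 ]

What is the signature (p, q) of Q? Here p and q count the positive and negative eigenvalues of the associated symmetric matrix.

(0, 4)

Applying the same elementary operations to the rows and columns of A produces a congruent diagonal matrix with entries -30, -29/30, -2, -20/29.
Counting signs: 4 negative.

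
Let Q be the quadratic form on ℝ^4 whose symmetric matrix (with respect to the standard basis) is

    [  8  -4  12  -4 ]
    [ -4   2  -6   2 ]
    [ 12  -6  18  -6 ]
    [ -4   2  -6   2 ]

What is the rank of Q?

1

Congruent diagonalization of A (simultaneous row and column reduction) yields pivots 8, 0, 0, 0.
Counting signs: 1 positive, 3 zero.
The rank is the number of nonzero pivots: 1.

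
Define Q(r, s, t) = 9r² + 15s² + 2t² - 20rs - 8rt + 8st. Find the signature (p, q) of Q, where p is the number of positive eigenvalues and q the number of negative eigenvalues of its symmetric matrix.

Write A = [[9, -10, -4], [-10, 15, 4], [-4, 4, 2]].
Row-reducing A symmetrically gives the diagonal entries 9, 35/9, 6/35.
Counting signs: 3 positive.

(3, 0)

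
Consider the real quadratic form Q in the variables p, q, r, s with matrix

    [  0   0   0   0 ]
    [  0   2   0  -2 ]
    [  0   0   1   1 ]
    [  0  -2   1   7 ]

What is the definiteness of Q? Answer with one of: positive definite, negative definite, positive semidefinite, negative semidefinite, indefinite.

Congruent diagonalization of A (simultaneous row and column reduction) yields pivots 0, 2, 1, 4.
Counting signs: 3 positive, 1 zero.
Hence Q is positive semidefinite.

positive semidefinite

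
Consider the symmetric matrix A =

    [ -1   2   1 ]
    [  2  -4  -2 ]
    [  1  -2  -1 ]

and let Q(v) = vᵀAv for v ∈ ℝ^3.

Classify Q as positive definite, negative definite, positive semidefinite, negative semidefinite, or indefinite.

Row-reducing A symmetrically gives the diagonal entries -1, 0, 0.
Counting signs: 1 negative, 2 zero.
Hence Q is negative semidefinite.

negative semidefinite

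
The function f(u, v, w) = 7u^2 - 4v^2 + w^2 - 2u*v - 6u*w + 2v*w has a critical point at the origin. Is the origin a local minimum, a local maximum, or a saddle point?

The Hessian at the origin is H = [[14, -2, -6], [-2, -8, 2], [-6, 2, 2]].
An LDLᵀ factorisation of H has diagonal entries 14, -58/7, -12/29.
That gives 1 positive, 2 negative pivots.
H is indefinite, so the origin is a saddle point.

saddle point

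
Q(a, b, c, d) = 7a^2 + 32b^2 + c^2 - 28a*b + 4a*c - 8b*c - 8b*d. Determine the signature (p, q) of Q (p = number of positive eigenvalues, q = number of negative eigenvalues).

(3, 1)

Write A = [[7, -14, 2, 0], [-14, 32, -4, -4], [2, -4, 1, 0], [0, -4, 0, 0]].
Congruent diagonalization of A (simultaneous row and column reduction) yields pivots 7, 4, 3/7, -4.
So there are 3 positive, 1 negative pivots.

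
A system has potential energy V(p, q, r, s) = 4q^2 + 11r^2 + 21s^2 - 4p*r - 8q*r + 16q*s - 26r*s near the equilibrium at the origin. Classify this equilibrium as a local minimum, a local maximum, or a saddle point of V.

The Hessian at the origin is H = [[0, 0, -4, 0], [0, 8, -8, 16], [-4, -8, 22, -26], [0, 16, -26, 42]].
H is indefinite, so the origin is a saddle point.

saddle point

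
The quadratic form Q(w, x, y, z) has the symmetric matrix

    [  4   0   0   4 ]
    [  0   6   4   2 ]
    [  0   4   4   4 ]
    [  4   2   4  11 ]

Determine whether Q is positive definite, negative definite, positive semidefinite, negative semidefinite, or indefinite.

Row-reducing A symmetrically gives the diagonal entries 4, 6, 4/3, 1.
So there are 4 positive pivots.
Hence Q is positive definite.

positive definite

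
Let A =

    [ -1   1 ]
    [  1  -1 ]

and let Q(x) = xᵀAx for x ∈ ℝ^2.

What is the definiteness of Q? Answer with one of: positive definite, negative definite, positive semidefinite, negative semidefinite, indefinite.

For the 2×2 matrix [[-1, 1], [1, -1]]: det = -1·-1 − (1)² = 0, trace = -2.
det = 0 so one eigenvalue is zero; the form is semidefinite with the sign of the trace.

negative semidefinite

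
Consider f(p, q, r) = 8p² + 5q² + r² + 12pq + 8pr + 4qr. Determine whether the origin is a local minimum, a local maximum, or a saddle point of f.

saddle point

The Hessian at the origin is H = [[16, 12, 8], [12, 10, 4], [8, 4, 2]].
Congruent diagonalization of H (simultaneous row and column reduction) yields pivots 16, 1, -6.
Counting signs: 2 positive, 1 negative.
H is indefinite, so the origin is a saddle point.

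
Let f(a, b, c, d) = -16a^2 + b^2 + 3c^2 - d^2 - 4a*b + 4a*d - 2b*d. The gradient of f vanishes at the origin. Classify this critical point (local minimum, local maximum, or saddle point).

The Hessian at the origin is H = [[-32, -4, 0, 4], [-4, 2, 0, -2], [0, 0, 6, 0], [4, -2, 0, -2]].
Applying the same elementary operations to the rows and columns of H produces a congruent diagonal matrix with entries -32, 5/2, 6, -4.
That gives 2 positive, 2 negative pivots.
H is indefinite, so the origin is a saddle point.

saddle point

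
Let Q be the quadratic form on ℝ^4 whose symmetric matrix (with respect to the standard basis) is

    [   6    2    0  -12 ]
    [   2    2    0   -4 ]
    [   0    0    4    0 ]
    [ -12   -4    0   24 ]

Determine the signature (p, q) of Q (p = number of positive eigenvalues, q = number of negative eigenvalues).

(3, 0)

Symmetric row and column elimination reduces A to a congruent diagonal form with pivots 6, 4/3, 4, 0.
That gives 3 positive, 1 zero pivots.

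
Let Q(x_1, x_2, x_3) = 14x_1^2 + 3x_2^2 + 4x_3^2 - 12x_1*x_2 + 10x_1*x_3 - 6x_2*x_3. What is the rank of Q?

The symmetric matrix is A = [[14, -6, 5], [-6, 3, -3], [5, -3, 4]].
Symmetric row and column elimination reduces A to a congruent diagonal form with pivots 14, 3/7, 1/2.
So there are 3 positive pivots.
The rank is the number of nonzero pivots: 3.

3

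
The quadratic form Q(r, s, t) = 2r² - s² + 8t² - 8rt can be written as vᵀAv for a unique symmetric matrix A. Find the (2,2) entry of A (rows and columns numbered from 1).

-1

The coefficient of s² in Q is -1, and that is exactly A[2,2].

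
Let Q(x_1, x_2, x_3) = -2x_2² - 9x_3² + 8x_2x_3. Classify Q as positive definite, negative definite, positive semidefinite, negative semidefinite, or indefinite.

Write A = [[0, 0, 0], [0, -2, 4], [0, 4, -9]].
Row-reducing A symmetrically gives the diagonal entries 0, -2, -1.
So there are 2 negative, 1 zero pivots.
Hence Q is negative semidefinite.

negative semidefinite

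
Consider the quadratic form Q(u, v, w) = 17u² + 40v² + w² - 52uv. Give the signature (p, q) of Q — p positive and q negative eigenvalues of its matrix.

Write A = [[17, -26, 0], [-26, 40, 0], [0, 0, 1]].
Symmetric row and column elimination reduces A to a congruent diagonal form with pivots 17, 4/17, 1.
Counting signs: 3 positive.

(3, 0)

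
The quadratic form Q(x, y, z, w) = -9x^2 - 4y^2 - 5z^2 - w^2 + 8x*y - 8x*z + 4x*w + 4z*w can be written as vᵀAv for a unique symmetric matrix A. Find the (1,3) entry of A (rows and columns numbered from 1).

The coefficient of x·z in Q is -8. For a symmetric A this equals A[1,3] + A[3,1] = 2·A[1,3].
So A[1,3] = -8/2 = -4.

-4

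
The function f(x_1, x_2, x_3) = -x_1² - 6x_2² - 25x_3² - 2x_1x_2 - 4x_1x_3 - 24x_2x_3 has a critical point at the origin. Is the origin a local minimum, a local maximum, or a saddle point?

The Hessian at the origin is H = [[-2, -2, -4], [-2, -12, -24], [-4, -24, -50]].
An LDLᵀ factorisation of H has diagonal entries -2, -10, -2.
That gives 3 negative pivots.
H is negative definite, so the origin is a strict local maximum.

local maximum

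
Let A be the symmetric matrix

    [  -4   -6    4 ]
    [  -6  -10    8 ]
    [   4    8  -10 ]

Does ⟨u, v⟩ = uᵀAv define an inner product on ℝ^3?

no

Row-reducing A symmetrically gives the diagonal entries -4, -1, -2.
Counting signs: 3 negative.
Hence Q is negative definite.
⟨·,·⟩ is an inner product exactly when A is positive definite.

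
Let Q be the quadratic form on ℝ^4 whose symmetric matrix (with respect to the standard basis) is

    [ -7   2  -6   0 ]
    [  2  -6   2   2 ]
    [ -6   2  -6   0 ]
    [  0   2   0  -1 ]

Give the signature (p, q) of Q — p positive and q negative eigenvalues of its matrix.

(0, 4)

Row-reducing A symmetrically gives the diagonal entries -7, -38/7, -16/19, -1/4.
So there are 4 negative pivots.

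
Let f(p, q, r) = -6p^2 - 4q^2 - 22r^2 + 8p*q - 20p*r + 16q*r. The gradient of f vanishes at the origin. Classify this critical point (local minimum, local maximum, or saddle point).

The Hessian at the origin is H = [[-12, 8, -20], [8, -8, 16], [-20, 16, -44]].
Applying the same elementary operations to the rows and columns of H produces a congruent diagonal matrix with entries -12, -8/3, -8.
Counting signs: 3 negative.
H is negative definite, so the origin is a strict local maximum.

local maximum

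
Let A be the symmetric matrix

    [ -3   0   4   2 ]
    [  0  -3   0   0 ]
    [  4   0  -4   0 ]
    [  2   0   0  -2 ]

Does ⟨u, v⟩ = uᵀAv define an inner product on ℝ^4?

Symmetric row and column elimination reduces A to a congruent diagonal form with pivots -3, -3, 4/3, -6.
Counting signs: 1 positive, 3 negative.
Hence Q is indefinite.
⟨·,·⟩ is an inner product exactly when A is positive definite.

no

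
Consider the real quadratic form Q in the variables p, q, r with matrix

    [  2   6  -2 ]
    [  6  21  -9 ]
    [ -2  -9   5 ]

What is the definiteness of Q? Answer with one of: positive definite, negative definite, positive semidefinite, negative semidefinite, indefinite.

Applying the same elementary operations to the rows and columns of A produces a congruent diagonal matrix with entries 2, 3, 0.
That gives 2 positive, 1 zero pivots.
Hence Q is positive semidefinite.

positive semidefinite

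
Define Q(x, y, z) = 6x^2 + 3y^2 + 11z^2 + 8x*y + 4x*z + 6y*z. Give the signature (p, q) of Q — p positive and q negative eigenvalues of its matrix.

The associated matrix is A = [[6, 4, 2], [4, 3, 3], [2, 3, 11]].
Row-reducing A symmetrically gives the diagonal entries 6, 1/3, 2.
So there are 3 positive pivots.

(3, 0)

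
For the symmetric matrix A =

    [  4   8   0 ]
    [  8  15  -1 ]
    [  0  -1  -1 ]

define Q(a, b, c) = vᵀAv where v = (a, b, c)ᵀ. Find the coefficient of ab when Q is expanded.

The coefficient of ab is A[1,2] + A[2,1] = 2·8 = 16.

16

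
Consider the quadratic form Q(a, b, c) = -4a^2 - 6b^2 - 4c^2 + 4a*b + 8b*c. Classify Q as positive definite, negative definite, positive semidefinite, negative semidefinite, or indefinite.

negative definite

The symmetric matrix of Q is A = [[-4, 2, 0], [2, -6, 4], [0, 4, -4]].
Leading principal minors: Δ_1 = -4, Δ_2 = 20, Δ_3 = -16.
The signs alternate starting with Δ_1 < 0, so by Sylvester's criterion Q is negative definite.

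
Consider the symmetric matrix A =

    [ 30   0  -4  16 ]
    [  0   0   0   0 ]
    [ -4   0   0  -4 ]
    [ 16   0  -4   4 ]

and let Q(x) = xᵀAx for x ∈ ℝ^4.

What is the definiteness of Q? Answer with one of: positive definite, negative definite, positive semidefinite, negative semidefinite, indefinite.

indefinite

Applying the same elementary operations to the rows and columns of A produces a congruent diagonal matrix with entries 30, 0, -8/15, 2.
That gives 2 positive, 1 negative, 1 zero pivots.
Hence Q is indefinite.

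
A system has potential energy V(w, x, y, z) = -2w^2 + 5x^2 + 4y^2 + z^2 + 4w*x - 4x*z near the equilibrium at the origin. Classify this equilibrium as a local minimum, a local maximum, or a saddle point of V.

saddle point

The Hessian at the origin is H = [[-4, 4, 0, 0], [4, 10, 0, -4], [0, 0, 8, 0], [0, -4, 0, 2]].
Applying the same elementary operations to the rows and columns of H produces a congruent diagonal matrix with entries -4, 14, 8, 6/7.
That gives 3 positive, 1 negative pivots.
H is indefinite, so the origin is a saddle point.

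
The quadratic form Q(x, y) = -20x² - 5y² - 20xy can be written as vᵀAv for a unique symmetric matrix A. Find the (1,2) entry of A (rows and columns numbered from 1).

-10

The coefficient of x·y in Q is -20. For a symmetric A this equals A[1,2] + A[2,1] = 2·A[1,2].
So A[1,2] = -20/2 = -10.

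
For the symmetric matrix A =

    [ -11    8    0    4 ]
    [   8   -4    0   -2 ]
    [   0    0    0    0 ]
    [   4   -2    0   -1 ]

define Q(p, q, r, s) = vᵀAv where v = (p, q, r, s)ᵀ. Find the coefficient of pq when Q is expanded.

16

The coefficient of pq is A[1,2] + A[2,1] = 2·8 = 16.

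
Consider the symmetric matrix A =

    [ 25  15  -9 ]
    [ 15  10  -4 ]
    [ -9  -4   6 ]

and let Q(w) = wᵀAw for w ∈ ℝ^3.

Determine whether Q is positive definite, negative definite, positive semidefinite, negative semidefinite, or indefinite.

positive definite

Row-reducing A symmetrically gives the diagonal entries 25, 1, 4/5.
That gives 3 positive pivots.
Hence Q is positive definite.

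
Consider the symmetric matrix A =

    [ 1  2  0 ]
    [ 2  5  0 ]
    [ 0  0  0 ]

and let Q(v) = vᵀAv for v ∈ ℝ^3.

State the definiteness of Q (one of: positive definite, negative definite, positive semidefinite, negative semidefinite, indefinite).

positive semidefinite

Symmetric row and column elimination reduces A to a congruent diagonal form with pivots 1, 1, 0.
Counting signs: 2 positive, 1 zero.
Hence Q is positive semidefinite.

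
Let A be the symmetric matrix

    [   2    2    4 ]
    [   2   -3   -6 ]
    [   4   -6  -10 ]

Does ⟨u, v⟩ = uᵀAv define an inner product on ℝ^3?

no

Row-reducing A symmetrically gives the diagonal entries 2, -5, 2.
That gives 2 positive, 1 negative pivots.
Hence Q is indefinite.
⟨·,·⟩ is an inner product exactly when A is positive definite.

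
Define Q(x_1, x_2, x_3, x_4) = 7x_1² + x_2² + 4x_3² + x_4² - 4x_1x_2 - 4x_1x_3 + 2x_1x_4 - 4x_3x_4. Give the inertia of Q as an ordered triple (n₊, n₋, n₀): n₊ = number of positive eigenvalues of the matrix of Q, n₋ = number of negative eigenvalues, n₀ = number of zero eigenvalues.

(3, 0, 1)

Write A = [[7, -2, -2, 1], [-2, 1, 0, 0], [-2, 0, 4, -2], [1, 0, -2, 1]].
Row-reducing A symmetrically gives the diagonal entries 7, 3/7, 8/3, 0.
That gives 3 positive, 1 zero pivots.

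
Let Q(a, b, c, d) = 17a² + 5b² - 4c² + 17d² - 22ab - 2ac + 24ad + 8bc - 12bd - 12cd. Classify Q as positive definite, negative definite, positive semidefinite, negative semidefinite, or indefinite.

indefinite

The associated matrix is A = [[17, -11, -1, 12], [-11, 5, 4, -6], [-1, 4, -4, -6], [12, -6, -6, 17]].
An LDLᵀ factorisation of A has diagonal entries 17, -36/17, 5/4, 5.
Counting signs: 3 positive, 1 negative.
Hence Q is indefinite.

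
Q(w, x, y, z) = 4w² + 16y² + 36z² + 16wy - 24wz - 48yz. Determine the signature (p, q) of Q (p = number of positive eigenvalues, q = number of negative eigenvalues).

The associated matrix is A = [[4, 0, 8, -12], [0, 0, 0, 0], [8, 0, 16, -24], [-12, 0, -24, 36]].
Symmetric row and column elimination reduces A to a congruent diagonal form with pivots 4, 0, 0, 0.
Counting signs: 1 positive, 3 zero.

(1, 0)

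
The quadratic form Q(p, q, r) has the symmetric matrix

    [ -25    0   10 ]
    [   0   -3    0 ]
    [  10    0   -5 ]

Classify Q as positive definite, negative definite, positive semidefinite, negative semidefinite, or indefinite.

Leading principal minors: Δ_1 = -25, Δ_2 = 75, Δ_3 = -75.
The signs alternate starting with Δ_1 < 0, so by Sylvester's criterion Q is negative definite.

negative definite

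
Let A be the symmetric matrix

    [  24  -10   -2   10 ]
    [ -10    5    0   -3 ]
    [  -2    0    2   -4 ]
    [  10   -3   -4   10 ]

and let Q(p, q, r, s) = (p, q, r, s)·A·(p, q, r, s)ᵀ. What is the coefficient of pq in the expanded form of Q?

The coefficient of pq is A[1,2] + A[2,1] = 2·(-10) = -20.

-20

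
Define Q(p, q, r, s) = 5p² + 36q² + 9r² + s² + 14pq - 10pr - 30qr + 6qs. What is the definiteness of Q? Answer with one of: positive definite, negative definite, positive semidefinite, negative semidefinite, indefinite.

The symmetric matrix of Q is A = [[5, 7, -5, 0], [7, 36, -15, 3], [-5, -15, 9, 0], [0, 3, 0, 1]].
Leading principal minors: Δ_1 = 5, Δ_2 = 131, Δ_3 = 204, Δ_4 = 24.
All leading principal minors are positive, so by Sylvester's criterion Q is positive definite.

positive definite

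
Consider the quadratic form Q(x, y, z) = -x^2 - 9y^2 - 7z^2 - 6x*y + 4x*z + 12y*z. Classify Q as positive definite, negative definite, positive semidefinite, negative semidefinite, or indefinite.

The associated matrix is A = [[-1, -3, 2], [-3, -9, 6], [2, 6, -7]].
Applying the same elementary operations to the rows and columns of A produces a congruent diagonal matrix with entries -1, 0, -3.
Counting signs: 2 negative, 1 zero.
Hence Q is negative semidefinite.

negative semidefinite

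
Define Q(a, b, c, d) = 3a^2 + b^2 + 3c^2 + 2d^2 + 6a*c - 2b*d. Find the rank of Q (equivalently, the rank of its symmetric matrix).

3

Write A = [[3, 0, 3, 0], [0, 1, 0, -1], [3, 0, 3, 0], [0, -1, 0, 2]].
Congruent diagonalization of A (simultaneous row and column reduction) yields pivots 3, 1, 0, 1.
Counting signs: 3 positive, 1 zero.
The rank is the number of nonzero pivots: 3.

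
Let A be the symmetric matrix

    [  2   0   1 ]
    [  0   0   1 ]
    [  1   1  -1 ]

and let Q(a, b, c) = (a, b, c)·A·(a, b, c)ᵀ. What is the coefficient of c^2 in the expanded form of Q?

-1

The coefficient of c^2 is the diagonal entry A[3,3] = -1.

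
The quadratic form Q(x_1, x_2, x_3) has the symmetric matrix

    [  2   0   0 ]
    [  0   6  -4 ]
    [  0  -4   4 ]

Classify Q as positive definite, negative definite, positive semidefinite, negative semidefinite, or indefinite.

Leading principal minors: Δ_1 = 2, Δ_2 = 12, Δ_3 = 16.
All leading principal minors are positive, so by Sylvester's criterion Q is positive definite.

positive definite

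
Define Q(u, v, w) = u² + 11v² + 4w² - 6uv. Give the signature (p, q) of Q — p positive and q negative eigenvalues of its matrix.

The symmetric matrix is A = [[1, -3, 0], [-3, 11, 0], [0, 0, 4]].
Symmetric row and column elimination reduces A to a congruent diagonal form with pivots 1, 2, 4.
That gives 3 positive pivots.

(3, 0)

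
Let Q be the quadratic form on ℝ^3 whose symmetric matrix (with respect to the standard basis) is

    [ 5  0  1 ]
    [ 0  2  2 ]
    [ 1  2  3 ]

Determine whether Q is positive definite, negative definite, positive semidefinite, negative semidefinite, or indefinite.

positive definite

Applying the same elementary operations to the rows and columns of A produces a congruent diagonal matrix with entries 5, 2, 4/5.
That gives 3 positive pivots.
Hence Q is positive definite.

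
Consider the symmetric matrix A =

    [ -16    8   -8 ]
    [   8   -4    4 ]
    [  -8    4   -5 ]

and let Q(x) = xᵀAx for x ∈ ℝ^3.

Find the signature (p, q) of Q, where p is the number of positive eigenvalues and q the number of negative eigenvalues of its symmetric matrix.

(0, 2)

Symmetric row and column elimination reduces A to a congruent diagonal form with pivots -16, 0, -1.
So there are 2 negative, 1 zero pivots.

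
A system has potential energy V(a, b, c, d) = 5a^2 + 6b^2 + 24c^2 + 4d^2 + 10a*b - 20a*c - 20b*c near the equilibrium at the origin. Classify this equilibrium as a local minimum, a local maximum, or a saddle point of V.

local minimum

The Hessian at the origin is H = [[10, 10, -20, 0], [10, 12, -20, 0], [-20, -20, 48, 0], [0, 0, 0, 8]].
Applying the same elementary operations to the rows and columns of H produces a congruent diagonal matrix with entries 10, 2, 8, 8.
That gives 4 positive pivots.
H is positive definite, so the origin is a strict local minimum.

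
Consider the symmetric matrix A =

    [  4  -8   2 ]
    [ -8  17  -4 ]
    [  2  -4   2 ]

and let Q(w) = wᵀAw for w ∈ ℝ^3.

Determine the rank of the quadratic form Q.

Row-reducing A symmetrically gives the diagonal entries 4, 1, 1.
Counting signs: 3 positive.
The rank is the number of nonzero pivots: 3.

3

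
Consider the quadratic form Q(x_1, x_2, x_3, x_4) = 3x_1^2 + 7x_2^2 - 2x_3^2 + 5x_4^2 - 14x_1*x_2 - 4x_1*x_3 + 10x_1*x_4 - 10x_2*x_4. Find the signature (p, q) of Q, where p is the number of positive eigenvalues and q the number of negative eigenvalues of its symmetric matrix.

The symmetric matrix is A = [[3, -7, -2, 5], [-7, 7, 0, -5], [-2, 0, -2, 0], [5, -5, 0, 5]].
Row-reducing A symmetrically gives the diagonal entries 3, -28/3, -1, 10/7.
That gives 2 positive, 2 negative pivots.

(2, 2)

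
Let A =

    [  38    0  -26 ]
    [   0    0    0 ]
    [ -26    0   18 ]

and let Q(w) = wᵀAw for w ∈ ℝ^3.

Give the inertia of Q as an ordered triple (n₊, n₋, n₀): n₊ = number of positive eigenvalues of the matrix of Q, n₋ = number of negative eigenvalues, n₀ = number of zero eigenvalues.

(2, 0, 1)

Applying the same elementary operations to the rows and columns of A produces a congruent diagonal matrix with entries 38, 0, 4/19.
So there are 2 positive, 1 zero pivots.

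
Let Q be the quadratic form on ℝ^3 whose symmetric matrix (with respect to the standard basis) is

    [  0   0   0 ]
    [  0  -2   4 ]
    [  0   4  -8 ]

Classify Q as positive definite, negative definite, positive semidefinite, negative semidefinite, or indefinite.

negative semidefinite

Symmetric row and column elimination reduces A to a congruent diagonal form with pivots 0, -2, 0.
That gives 1 negative, 2 zero pivots.
Hence Q is negative semidefinite.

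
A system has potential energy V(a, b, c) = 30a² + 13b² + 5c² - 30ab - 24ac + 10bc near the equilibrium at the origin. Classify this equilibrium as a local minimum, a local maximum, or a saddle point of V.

local minimum

The Hessian at the origin is H = [[60, -30, -24], [-30, 26, 10], [-24, 10, 10]].
Symmetric row and column elimination reduces H to a congruent diagonal form with pivots 60, 11, 2/55.
That gives 3 positive pivots.
H is positive definite, so the origin is a strict local minimum.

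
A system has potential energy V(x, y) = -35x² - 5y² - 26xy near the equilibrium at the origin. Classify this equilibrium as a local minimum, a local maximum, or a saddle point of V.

The Hessian at the origin is H = [[-70, -26], [-26, -10]].
det H = -70·-10 − (-26)² = 24 > 0 and H[1,1] = -70 < 0, so H is negative definite.
Therefore the origin is a local maximum.

local maximum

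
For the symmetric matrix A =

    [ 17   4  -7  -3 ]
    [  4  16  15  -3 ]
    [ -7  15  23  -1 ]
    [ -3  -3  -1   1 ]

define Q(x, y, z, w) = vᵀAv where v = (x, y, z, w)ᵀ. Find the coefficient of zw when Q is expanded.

-2

The coefficient of zw is A[3,4] + A[4,3] = 2·(-1) = -2.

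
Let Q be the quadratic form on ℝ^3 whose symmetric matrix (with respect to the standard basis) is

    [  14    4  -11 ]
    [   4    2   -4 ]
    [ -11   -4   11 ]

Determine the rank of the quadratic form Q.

Applying the same elementary operations to the rows and columns of A produces a congruent diagonal matrix with entries 14, 6/7, 3/2.
That gives 3 positive pivots.
The rank is the number of nonzero pivots: 3.

3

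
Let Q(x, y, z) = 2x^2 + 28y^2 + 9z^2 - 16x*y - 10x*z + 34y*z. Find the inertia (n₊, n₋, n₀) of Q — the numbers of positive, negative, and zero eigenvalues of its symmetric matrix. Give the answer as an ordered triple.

(1, 2, 0)

The associated matrix is A = [[2, -8, -5], [-8, 28, 17], [-5, 17, 9]].
Congruent diagonalization of A (simultaneous row and column reduction) yields pivots 2, -4, -5/4.
So there are 1 positive, 2 negative pivots.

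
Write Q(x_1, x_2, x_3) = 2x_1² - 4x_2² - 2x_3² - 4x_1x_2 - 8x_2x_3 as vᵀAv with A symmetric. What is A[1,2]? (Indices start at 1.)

-2

The coefficient of x_1·x_2 in Q is -4. For a symmetric A this equals A[1,2] + A[2,1] = 2·A[1,2].
So A[1,2] = -4/2 = -2.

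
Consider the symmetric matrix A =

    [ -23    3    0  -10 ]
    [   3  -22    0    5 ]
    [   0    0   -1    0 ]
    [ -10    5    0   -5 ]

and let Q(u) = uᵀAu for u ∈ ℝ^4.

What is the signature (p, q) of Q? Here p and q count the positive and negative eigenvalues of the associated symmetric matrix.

(0, 4)

Applying the same elementary operations to the rows and columns of A produces a congruent diagonal matrix with entries -23, -497/23, -1, -10/497.
That gives 4 negative pivots.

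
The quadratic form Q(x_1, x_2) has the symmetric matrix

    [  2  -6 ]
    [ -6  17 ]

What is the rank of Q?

2

Symmetric row and column elimination reduces A to a congruent diagonal form with pivots 2, -1.
So there are 1 positive, 1 negative pivots.
The rank is the number of nonzero pivots: 2.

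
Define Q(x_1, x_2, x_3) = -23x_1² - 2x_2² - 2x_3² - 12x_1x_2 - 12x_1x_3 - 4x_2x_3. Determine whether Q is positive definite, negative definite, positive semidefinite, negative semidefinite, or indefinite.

The symmetric matrix is A = [[-23, -6, -6], [-6, -2, -2], [-6, -2, -2]].
Congruent diagonalization of A (simultaneous row and column reduction) yields pivots -23, -10/23, 0.
So there are 2 negative, 1 zero pivots.
Hence Q is negative semidefinite.

negative semidefinite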